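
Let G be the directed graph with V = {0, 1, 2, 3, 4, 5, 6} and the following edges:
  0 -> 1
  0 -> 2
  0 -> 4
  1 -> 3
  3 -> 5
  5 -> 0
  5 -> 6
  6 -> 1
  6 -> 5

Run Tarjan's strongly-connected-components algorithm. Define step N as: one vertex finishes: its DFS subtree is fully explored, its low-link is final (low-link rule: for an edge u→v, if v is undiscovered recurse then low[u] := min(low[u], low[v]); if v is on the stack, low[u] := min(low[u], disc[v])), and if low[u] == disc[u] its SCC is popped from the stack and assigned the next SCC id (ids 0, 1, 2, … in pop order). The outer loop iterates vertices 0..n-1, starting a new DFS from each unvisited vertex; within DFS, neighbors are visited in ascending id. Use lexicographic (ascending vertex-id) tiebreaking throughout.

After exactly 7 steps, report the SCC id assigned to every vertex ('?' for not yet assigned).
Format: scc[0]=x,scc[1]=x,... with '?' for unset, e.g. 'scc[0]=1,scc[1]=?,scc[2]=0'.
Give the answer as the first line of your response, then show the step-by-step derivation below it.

scc[0]=2,scc[1]=2,scc[2]=0,scc[3]=2,scc[4]=1,scc[5]=2,scc[6]=2

step 1: low=(low[0]=0,low[1]=1,low[2]=?,low[3]=2,low[4]=?,low[5]=0,low[6]=1); scc=(scc[0]=?,scc[1]=?,scc[2]=?,scc[3]=?,scc[4]=?,scc[5]=?,scc[6]=?)
step 2: low=(low[0]=0,low[1]=1,low[2]=?,low[3]=2,low[4]=?,low[5]=0,low[6]=1); scc=(scc[0]=?,scc[1]=?,scc[2]=?,scc[3]=?,scc[4]=?,scc[5]=?,scc[6]=?)
step 3: low=(low[0]=0,low[1]=1,low[2]=?,low[3]=0,low[4]=?,low[5]=0,low[6]=1); scc=(scc[0]=?,scc[1]=?,scc[2]=?,scc[3]=?,scc[4]=?,scc[5]=?,scc[6]=?)
step 4: low=(low[0]=0,low[1]=0,low[2]=?,low[3]=0,low[4]=?,low[5]=0,low[6]=1); scc=(scc[0]=?,scc[1]=?,scc[2]=?,scc[3]=?,scc[4]=?,scc[5]=?,scc[6]=?)
step 5: low=(low[0]=0,low[1]=0,low[2]=5,low[3]=0,low[4]=?,low[5]=0,low[6]=1); scc=(scc[0]=?,scc[1]=?,scc[2]=0,scc[3]=?,scc[4]=?,scc[5]=?,scc[6]=?)
step 6: low=(low[0]=0,low[1]=0,low[2]=5,low[3]=0,low[4]=6,low[5]=0,low[6]=1); scc=(scc[0]=?,scc[1]=?,scc[2]=0,scc[3]=?,scc[4]=1,scc[5]=?,scc[6]=?)
step 7: low=(low[0]=0,low[1]=0,low[2]=5,low[3]=0,low[4]=6,low[5]=0,low[6]=1); scc=(scc[0]=2,scc[1]=2,scc[2]=0,scc[3]=2,scc[4]=1,scc[5]=2,scc[6]=2)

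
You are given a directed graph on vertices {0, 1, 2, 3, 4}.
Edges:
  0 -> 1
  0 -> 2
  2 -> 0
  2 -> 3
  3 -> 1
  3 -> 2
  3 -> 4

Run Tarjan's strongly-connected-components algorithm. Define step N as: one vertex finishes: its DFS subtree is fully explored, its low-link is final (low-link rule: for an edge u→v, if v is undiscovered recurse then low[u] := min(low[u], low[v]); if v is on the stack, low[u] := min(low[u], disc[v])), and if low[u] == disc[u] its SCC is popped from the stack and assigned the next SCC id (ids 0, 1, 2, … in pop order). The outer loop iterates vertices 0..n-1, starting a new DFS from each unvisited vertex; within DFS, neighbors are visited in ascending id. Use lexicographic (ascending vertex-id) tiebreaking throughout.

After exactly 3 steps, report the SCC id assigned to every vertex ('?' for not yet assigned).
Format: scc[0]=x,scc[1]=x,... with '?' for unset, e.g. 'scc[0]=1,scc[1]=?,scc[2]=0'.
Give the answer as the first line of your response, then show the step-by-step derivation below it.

scc[0]=?,scc[1]=0,scc[2]=?,scc[3]=?,scc[4]=1

step 1: low=(low[0]=0,low[1]=1,low[2]=?,low[3]=?,low[4]=?); scc=(scc[0]=?,scc[1]=0,scc[2]=?,scc[3]=?,scc[4]=?)
step 2: low=(low[0]=0,low[1]=1,low[2]=0,low[3]=2,low[4]=4); scc=(scc[0]=?,scc[1]=0,scc[2]=?,scc[3]=?,scc[4]=1)
step 3: low=(low[0]=0,low[1]=1,low[2]=0,low[3]=2,low[4]=4); scc=(scc[0]=?,scc[1]=0,scc[2]=?,scc[3]=?,scc[4]=1)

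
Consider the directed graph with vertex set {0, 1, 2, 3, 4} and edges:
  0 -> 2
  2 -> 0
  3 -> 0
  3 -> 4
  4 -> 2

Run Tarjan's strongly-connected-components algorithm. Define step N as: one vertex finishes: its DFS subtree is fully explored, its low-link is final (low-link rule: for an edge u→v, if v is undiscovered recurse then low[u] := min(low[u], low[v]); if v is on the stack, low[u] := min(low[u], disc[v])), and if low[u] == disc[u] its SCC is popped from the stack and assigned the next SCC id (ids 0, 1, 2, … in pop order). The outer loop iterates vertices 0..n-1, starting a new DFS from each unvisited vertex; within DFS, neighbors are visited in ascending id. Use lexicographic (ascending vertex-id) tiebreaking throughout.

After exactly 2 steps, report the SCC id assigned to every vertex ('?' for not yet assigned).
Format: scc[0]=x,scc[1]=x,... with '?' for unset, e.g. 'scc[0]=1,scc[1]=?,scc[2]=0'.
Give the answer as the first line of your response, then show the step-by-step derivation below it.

scc[0]=0,scc[1]=?,scc[2]=0,scc[3]=?,scc[4]=?

step 1: low=(low[0]=0,low[1]=?,low[2]=0,low[3]=?,low[4]=?); scc=(scc[0]=?,scc[1]=?,scc[2]=?,scc[3]=?,scc[4]=?)
step 2: low=(low[0]=0,low[1]=?,low[2]=0,low[3]=?,low[4]=?); scc=(scc[0]=0,scc[1]=?,scc[2]=0,scc[3]=?,scc[4]=?)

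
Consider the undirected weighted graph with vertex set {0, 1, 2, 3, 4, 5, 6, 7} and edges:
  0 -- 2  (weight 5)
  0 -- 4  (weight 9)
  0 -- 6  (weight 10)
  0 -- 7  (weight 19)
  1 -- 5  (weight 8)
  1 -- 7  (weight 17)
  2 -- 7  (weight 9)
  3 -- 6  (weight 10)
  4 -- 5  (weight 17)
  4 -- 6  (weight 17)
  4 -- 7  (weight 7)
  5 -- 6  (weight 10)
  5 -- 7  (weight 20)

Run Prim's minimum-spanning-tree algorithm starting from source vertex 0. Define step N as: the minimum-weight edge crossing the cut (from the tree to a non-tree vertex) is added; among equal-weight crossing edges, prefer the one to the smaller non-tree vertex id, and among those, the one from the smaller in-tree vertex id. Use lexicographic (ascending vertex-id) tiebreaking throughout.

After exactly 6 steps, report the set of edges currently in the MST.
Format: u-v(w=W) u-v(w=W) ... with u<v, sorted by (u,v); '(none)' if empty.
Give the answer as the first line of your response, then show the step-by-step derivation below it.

0-2(w=5) 0-4(w=9) 0-6(w=10) 3-6(w=10) 4-7(w=7) 5-6(w=10)

step 1: add edge 0-2 (w=5); MST = {0-2(w=5)}
step 2: add edge 0-4 (w=9); MST = {0-2(w=5) 0-4(w=9)}
step 3: add edge 4-7 (w=7); MST = {0-2(w=5) 0-4(w=9) 4-7(w=7)}
step 4: add edge 0-6 (w=10); MST = {0-2(w=5) 0-4(w=9) 0-6(w=10) 4-7(w=7)}
step 5: add edge 3-6 (w=10); MST = {0-2(w=5) 0-4(w=9) 0-6(w=10) 3-6(w=10) 4-7(w=7)}
step 6: add edge 5-6 (w=10); MST = {0-2(w=5) 0-4(w=9) 0-6(w=10) 3-6(w=10) 4-7(w=7) 5-6(w=10)}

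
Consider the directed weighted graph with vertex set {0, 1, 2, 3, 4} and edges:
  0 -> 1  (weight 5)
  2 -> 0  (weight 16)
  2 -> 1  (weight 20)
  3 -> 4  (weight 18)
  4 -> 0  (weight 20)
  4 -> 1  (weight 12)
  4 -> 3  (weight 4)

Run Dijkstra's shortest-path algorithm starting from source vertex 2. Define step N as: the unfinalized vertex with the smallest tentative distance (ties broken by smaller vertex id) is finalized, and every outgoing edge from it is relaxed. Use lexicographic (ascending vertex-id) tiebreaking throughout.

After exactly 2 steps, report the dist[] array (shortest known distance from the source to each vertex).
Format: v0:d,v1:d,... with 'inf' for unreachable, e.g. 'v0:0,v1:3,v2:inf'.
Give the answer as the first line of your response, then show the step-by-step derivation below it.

v0:16,v1:20,v2:0,v3:inf,v4:inf

step 1: dist = v0:16,v1:20,v2:0,v3:inf,v4:inf
step 2: dist = v0:16,v1:20,v2:0,v3:inf,v4:inf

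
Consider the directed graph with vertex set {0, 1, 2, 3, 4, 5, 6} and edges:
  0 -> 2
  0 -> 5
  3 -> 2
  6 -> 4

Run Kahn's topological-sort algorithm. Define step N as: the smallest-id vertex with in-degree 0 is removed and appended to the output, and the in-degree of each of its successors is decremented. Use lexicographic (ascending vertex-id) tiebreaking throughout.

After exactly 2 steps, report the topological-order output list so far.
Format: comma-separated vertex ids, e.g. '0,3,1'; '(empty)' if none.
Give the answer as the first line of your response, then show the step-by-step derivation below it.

0,1

step 1: output 0; order=[0]; indeg=(0,0,1,0,1,0,0)
step 2: output 1; order=[0,1]; indeg=(0,0,1,0,1,0,0)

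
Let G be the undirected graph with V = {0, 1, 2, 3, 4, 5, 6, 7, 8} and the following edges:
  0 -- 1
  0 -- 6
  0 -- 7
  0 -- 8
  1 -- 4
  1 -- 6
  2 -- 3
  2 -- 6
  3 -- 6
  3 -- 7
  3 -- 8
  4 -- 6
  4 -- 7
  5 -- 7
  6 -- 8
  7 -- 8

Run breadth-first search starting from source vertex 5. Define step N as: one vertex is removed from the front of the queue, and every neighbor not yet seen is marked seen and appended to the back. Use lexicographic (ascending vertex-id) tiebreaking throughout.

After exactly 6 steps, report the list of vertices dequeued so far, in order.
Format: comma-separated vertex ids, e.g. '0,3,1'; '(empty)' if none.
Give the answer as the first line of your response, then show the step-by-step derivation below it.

5,7,0,3,4,8

step 1: dequeue 5; queue=[7]; order=5
step 2: dequeue 7; queue=[0,3,4,8]; order=5,7
step 3: dequeue 0; queue=[3,4,8,1,6]; order=5,7,0
step 4: dequeue 3; queue=[4,8,1,6,2]; order=5,7,0,3
step 5: dequeue 4; queue=[8,1,6,2]; order=5,7,0,3,4
step 6: dequeue 8; queue=[1,6,2]; order=5,7,0,3,4,8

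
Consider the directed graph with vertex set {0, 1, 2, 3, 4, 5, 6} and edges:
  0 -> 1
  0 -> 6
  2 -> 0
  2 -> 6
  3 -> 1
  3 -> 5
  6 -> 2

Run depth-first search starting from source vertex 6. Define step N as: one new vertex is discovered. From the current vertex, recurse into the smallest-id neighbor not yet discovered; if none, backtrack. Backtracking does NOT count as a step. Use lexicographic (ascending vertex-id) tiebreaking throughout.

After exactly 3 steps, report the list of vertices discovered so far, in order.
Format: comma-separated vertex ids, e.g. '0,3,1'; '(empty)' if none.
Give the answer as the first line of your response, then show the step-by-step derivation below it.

6,2,0

step 1: discover 6; path=6; order=6
step 2: discover 2; path=6>2; order=6,2
step 3: discover 0; path=6>2>0; order=6,2,0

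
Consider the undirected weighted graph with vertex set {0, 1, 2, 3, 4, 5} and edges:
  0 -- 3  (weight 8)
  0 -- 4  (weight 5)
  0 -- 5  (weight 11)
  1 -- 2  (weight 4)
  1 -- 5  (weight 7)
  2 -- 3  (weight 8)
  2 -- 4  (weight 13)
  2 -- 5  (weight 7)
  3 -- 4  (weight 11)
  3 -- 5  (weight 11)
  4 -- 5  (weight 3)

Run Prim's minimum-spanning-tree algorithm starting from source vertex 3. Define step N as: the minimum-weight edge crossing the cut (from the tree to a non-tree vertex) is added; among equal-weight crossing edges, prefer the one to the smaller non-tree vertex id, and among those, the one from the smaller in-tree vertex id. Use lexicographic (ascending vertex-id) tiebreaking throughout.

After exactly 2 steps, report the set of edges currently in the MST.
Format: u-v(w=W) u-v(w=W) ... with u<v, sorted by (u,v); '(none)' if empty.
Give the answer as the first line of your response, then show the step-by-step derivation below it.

0-3(w=8) 0-4(w=5)

step 1: add edge 0-3 (w=8); MST = {0-3(w=8)}
step 2: add edge 0-4 (w=5); MST = {0-3(w=8) 0-4(w=5)}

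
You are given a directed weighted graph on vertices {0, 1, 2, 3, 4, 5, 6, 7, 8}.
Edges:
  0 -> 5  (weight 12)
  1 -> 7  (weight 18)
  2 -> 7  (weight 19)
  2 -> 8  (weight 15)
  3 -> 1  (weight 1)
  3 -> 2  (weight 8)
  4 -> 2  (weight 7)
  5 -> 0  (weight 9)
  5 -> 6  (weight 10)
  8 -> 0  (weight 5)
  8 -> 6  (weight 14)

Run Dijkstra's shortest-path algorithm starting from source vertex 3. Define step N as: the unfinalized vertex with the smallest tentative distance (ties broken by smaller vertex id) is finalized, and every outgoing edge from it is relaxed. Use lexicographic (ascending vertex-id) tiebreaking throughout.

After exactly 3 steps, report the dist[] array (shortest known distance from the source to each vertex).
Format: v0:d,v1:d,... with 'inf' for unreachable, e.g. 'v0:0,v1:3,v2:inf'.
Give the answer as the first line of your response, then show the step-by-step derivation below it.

v0:inf,v1:1,v2:8,v3:0,v4:inf,v5:inf,v6:inf,v7:19,v8:23

step 1: dist = v0:inf,v1:1,v2:8,v3:0,v4:inf,v5:inf,v6:inf,v7:inf,v8:inf
step 2: dist = v0:inf,v1:1,v2:8,v3:0,v4:inf,v5:inf,v6:inf,v7:19,v8:inf
step 3: dist = v0:inf,v1:1,v2:8,v3:0,v4:inf,v5:inf,v6:inf,v7:19,v8:23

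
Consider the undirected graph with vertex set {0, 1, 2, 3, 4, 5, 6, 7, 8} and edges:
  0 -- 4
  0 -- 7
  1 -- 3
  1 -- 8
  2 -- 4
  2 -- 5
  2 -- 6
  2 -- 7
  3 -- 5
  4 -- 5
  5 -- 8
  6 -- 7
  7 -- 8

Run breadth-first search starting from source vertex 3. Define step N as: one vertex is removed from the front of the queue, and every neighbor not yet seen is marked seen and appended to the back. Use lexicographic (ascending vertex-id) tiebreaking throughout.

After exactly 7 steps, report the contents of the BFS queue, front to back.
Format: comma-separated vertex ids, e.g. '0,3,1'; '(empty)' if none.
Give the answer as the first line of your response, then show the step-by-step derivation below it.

6,0

step 1: dequeue 3; queue=[1,5]; order=3
step 2: dequeue 1; queue=[5,8]; order=3,1
step 3: dequeue 5; queue=[8,2,4]; order=3,1,5
step 4: dequeue 8; queue=[2,4,7]; order=3,1,5,8
step 5: dequeue 2; queue=[4,7,6]; order=3,1,5,8,2
step 6: dequeue 4; queue=[7,6,0]; order=3,1,5,8,2,4
step 7: dequeue 7; queue=[6,0]; order=3,1,5,8,2,4,7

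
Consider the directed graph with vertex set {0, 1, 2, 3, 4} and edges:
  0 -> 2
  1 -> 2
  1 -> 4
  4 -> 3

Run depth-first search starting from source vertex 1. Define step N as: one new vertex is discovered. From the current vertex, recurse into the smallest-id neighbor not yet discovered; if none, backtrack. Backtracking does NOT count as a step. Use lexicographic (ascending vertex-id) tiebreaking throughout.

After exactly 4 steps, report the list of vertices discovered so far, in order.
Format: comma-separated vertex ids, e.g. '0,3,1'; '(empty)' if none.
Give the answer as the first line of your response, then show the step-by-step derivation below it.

1,2,4,3

step 1: discover 1; path=1; order=1
step 2: discover 2; path=1>2; order=1,2
step 3: discover 4; path=1>4; order=1,2,4
step 4: discover 3; path=1>4>3; order=1,2,4,3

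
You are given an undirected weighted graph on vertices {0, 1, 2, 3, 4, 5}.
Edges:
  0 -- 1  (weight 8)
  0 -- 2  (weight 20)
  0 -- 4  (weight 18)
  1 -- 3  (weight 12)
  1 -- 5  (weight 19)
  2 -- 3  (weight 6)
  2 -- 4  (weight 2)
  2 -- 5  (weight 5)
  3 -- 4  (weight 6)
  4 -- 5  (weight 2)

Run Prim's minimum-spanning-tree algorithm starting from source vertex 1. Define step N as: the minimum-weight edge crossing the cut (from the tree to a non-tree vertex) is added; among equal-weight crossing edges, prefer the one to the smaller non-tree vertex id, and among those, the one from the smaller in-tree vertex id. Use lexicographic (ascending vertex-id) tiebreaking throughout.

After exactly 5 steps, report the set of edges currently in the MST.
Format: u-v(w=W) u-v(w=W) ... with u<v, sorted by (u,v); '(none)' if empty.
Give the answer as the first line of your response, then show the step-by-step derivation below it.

0-1(w=8) 1-3(w=12) 2-3(w=6) 2-4(w=2) 4-5(w=2)

step 1: add edge 0-1 (w=8); MST = {0-1(w=8)}
step 2: add edge 1-3 (w=12); MST = {0-1(w=8) 1-3(w=12)}
step 3: add edge 2-3 (w=6); MST = {0-1(w=8) 1-3(w=12) 2-3(w=6)}
step 4: add edge 2-4 (w=2); MST = {0-1(w=8) 1-3(w=12) 2-3(w=6) 2-4(w=2)}
step 5: add edge 4-5 (w=2); MST = {0-1(w=8) 1-3(w=12) 2-3(w=6) 2-4(w=2) 4-5(w=2)}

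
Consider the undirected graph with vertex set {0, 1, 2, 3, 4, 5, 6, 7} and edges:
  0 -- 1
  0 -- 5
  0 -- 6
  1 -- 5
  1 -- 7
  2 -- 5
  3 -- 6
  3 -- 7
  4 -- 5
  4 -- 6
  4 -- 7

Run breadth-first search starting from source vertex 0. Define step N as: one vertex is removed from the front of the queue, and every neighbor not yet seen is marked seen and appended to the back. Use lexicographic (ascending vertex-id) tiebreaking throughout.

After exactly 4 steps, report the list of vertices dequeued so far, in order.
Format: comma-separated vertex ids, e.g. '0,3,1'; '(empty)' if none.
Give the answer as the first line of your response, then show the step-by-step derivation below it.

0,1,5,6

step 1: dequeue 0; queue=[1,5,6]; order=0
step 2: dequeue 1; queue=[5,6,7]; order=0,1
step 3: dequeue 5; queue=[6,7,2,4]; order=0,1,5
step 4: dequeue 6; queue=[7,2,4,3]; order=0,1,5,6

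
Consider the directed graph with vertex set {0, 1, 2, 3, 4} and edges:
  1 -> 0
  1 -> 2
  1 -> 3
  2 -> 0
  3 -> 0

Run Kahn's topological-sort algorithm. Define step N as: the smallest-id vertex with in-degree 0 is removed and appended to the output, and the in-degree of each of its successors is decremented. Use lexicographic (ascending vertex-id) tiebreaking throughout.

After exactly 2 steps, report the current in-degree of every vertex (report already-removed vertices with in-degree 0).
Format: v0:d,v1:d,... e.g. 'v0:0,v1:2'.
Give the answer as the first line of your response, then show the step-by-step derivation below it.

v0:1,v1:0,v2:0,v3:0,v4:0

step 1: output 1; order=[1]; indeg=(2,0,0,0,0)
step 2: output 2; order=[1,2]; indeg=(1,0,0,0,0)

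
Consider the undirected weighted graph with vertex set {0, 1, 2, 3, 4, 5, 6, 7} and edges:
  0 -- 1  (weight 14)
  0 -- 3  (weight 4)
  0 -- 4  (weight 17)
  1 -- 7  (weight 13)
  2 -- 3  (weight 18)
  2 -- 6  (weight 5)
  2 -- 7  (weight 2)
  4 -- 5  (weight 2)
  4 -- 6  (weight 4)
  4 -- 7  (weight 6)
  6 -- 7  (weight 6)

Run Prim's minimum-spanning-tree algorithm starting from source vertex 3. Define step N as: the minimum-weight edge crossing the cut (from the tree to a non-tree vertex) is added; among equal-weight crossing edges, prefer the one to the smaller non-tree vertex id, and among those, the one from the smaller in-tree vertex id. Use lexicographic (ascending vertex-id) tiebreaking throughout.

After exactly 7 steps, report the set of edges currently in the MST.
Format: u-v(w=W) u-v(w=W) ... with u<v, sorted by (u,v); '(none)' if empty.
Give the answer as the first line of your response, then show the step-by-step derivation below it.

0-1(w=14) 0-3(w=4) 1-7(w=13) 2-6(w=5) 2-7(w=2) 4-5(w=2) 4-6(w=4)

step 1: add edge 0-3 (w=4); MST = {0-3(w=4)}
step 2: add edge 0-1 (w=14); MST = {0-1(w=14) 0-3(w=4)}
step 3: add edge 1-7 (w=13); MST = {0-1(w=14) 0-3(w=4) 1-7(w=13)}
step 4: add edge 2-7 (w=2); MST = {0-1(w=14) 0-3(w=4) 1-7(w=13) 2-7(w=2)}
step 5: add edge 2-6 (w=5); MST = {0-1(w=14) 0-3(w=4) 1-7(w=13) 2-6(w=5) 2-7(w=2)}
step 6: add edge 4-6 (w=4); MST = {0-1(w=14) 0-3(w=4) 1-7(w=13) 2-6(w=5) 2-7(w=2) 4-6(w=4)}
step 7: add edge 4-5 (w=2); MST = {0-1(w=14) 0-3(w=4) 1-7(w=13) 2-6(w=5) 2-7(w=2) 4-5(w=2) 4-6(w=4)}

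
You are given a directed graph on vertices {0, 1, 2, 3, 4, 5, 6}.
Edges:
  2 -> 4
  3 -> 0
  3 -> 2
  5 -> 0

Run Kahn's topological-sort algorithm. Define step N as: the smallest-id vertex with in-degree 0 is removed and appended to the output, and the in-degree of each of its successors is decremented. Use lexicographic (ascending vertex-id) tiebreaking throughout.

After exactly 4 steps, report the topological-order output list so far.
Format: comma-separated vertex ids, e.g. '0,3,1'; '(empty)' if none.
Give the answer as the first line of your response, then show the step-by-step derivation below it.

1,3,2,4

step 1: output 1; order=[1]; indeg=(2,0,1,0,1,0,0)
step 2: output 3; order=[1,3]; indeg=(1,0,0,0,1,0,0)
step 3: output 2; order=[1,3,2]; indeg=(1,0,0,0,0,0,0)
step 4: output 4; order=[1,3,2,4]; indeg=(1,0,0,0,0,0,0)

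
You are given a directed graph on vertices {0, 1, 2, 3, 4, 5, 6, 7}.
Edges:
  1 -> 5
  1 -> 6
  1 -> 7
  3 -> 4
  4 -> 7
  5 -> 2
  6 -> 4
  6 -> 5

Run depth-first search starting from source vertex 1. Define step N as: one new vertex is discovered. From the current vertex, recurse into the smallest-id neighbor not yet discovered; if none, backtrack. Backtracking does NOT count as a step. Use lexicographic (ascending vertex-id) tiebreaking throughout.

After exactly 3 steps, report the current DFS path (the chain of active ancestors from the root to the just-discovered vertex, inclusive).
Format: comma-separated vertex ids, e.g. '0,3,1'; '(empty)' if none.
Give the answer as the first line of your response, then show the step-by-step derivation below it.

1,5,2

step 1: discover 1; path=1; order=1
step 2: discover 5; path=1>5; order=1,5
step 3: discover 2; path=1>5>2; order=1,5,2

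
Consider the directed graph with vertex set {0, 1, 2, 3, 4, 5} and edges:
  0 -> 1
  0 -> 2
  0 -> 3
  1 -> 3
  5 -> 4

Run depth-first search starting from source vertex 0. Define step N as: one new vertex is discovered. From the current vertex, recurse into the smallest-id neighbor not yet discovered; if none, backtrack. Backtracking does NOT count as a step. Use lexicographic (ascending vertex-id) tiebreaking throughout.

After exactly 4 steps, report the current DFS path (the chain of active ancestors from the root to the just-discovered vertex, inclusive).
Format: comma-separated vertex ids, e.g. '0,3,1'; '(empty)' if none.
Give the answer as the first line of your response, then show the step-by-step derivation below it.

0,2

step 1: discover 0; path=0; order=0
step 2: discover 1; path=0>1; order=0,1
step 3: discover 3; path=0>1>3; order=0,1,3
step 4: discover 2; path=0>2; order=0,1,3,2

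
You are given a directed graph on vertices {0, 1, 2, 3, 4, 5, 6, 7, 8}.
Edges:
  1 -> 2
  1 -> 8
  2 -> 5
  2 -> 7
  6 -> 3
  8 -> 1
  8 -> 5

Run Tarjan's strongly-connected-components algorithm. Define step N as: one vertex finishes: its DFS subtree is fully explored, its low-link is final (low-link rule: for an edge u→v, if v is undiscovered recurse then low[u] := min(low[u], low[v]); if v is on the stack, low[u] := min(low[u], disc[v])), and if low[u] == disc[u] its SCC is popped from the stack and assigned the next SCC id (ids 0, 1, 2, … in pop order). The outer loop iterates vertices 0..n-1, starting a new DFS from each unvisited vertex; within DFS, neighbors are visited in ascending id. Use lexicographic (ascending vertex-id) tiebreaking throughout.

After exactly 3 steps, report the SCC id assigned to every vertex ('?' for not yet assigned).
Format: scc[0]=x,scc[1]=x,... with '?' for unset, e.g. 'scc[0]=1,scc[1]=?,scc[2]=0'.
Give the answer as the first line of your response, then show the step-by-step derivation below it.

scc[0]=0,scc[1]=?,scc[2]=?,scc[3]=?,scc[4]=?,scc[5]=1,scc[6]=?,scc[7]=2,scc[8]=?

step 1: low=(low[0]=0,low[1]=?,low[2]=?,low[3]=?,low[4]=?,low[5]=?,low[6]=?,low[7]=?,low[8]=?); scc=(scc[0]=0,scc[1]=?,scc[2]=?,scc[3]=?,scc[4]=?,scc[5]=?,scc[6]=?,scc[7]=?,scc[8]=?)
step 2: low=(low[0]=0,low[1]=1,low[2]=2,low[3]=?,low[4]=?,low[5]=3,low[6]=?,low[7]=?,low[8]=?); scc=(scc[0]=0,scc[1]=?,scc[2]=?,scc[3]=?,scc[4]=?,scc[5]=1,scc[6]=?,scc[7]=?,scc[8]=?)
step 3: low=(low[0]=0,low[1]=1,low[2]=2,low[3]=?,low[4]=?,low[5]=3,low[6]=?,low[7]=4,low[8]=?); scc=(scc[0]=0,scc[1]=?,scc[2]=?,scc[3]=?,scc[4]=?,scc[5]=1,scc[6]=?,scc[7]=2,scc[8]=?)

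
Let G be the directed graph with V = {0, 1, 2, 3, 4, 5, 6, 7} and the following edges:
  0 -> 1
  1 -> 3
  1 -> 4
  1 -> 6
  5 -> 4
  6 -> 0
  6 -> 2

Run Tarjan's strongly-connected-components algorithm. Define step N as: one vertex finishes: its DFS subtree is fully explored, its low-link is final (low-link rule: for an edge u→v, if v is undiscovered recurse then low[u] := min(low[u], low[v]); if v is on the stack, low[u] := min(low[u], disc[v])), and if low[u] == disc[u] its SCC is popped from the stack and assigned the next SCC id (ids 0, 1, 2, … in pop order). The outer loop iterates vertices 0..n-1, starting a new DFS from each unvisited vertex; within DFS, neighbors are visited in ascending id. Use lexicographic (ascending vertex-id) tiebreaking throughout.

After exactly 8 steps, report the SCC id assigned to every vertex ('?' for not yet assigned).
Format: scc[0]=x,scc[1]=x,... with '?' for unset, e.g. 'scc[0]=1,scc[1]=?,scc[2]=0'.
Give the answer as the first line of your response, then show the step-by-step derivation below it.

scc[0]=3,scc[1]=3,scc[2]=2,scc[3]=0,scc[4]=1,scc[5]=4,scc[6]=3,scc[7]=5

step 1: low=(low[0]=0,low[1]=1,low[2]=?,low[3]=2,low[4]=?,low[5]=?,low[6]=?,low[7]=?); scc=(scc[0]=?,scc[1]=?,scc[2]=?,scc[3]=0,scc[4]=?,scc[5]=?,scc[6]=?,scc[7]=?)
step 2: low=(low[0]=0,low[1]=1,low[2]=?,low[3]=2,low[4]=3,low[5]=?,low[6]=?,low[7]=?); scc=(scc[0]=?,scc[1]=?,scc[2]=?,scc[3]=0,scc[4]=1,scc[5]=?,scc[6]=?,scc[7]=?)
step 3: low=(low[0]=0,low[1]=1,low[2]=5,low[3]=2,low[4]=3,low[5]=?,low[6]=0,low[7]=?); scc=(scc[0]=?,scc[1]=?,scc[2]=2,scc[3]=0,scc[4]=1,scc[5]=?,scc[6]=?,scc[7]=?)
step 4: low=(low[0]=0,low[1]=1,low[2]=5,low[3]=2,low[4]=3,low[5]=?,low[6]=0,low[7]=?); scc=(scc[0]=?,scc[1]=?,scc[2]=2,scc[3]=0,scc[4]=1,scc[5]=?,scc[6]=?,scc[7]=?)
step 5: low=(low[0]=0,low[1]=0,low[2]=5,low[3]=2,low[4]=3,low[5]=?,low[6]=0,low[7]=?); scc=(scc[0]=?,scc[1]=?,scc[2]=2,scc[3]=0,scc[4]=1,scc[5]=?,scc[6]=?,scc[7]=?)
step 6: low=(low[0]=0,low[1]=0,low[2]=5,low[3]=2,low[4]=3,low[5]=?,low[6]=0,low[7]=?); scc=(scc[0]=3,scc[1]=3,scc[2]=2,scc[3]=0,scc[4]=1,scc[5]=?,scc[6]=3,scc[7]=?)
step 7: low=(low[0]=0,low[1]=0,low[2]=5,low[3]=2,low[4]=3,low[5]=6,low[6]=0,low[7]=?); scc=(scc[0]=3,scc[1]=3,scc[2]=2,scc[3]=0,scc[4]=1,scc[5]=4,scc[6]=3,scc[7]=?)
step 8: low=(low[0]=0,low[1]=0,low[2]=5,low[3]=2,low[4]=3,low[5]=6,low[6]=0,low[7]=7); scc=(scc[0]=3,scc[1]=3,scc[2]=2,scc[3]=0,scc[4]=1,scc[5]=4,scc[6]=3,scc[7]=5)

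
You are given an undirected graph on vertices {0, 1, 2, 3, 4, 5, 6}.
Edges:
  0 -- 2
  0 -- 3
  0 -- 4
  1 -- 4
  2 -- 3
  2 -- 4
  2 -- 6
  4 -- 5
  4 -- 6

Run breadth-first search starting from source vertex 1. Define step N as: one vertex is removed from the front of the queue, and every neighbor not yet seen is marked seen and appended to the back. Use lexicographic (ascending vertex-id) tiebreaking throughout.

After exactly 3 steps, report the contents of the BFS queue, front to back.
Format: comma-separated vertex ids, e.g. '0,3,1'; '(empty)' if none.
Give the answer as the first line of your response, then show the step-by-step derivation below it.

2,5,6,3

step 1: dequeue 1; queue=[4]; order=1
step 2: dequeue 4; queue=[0,2,5,6]; order=1,4
step 3: dequeue 0; queue=[2,5,6,3]; order=1,4,0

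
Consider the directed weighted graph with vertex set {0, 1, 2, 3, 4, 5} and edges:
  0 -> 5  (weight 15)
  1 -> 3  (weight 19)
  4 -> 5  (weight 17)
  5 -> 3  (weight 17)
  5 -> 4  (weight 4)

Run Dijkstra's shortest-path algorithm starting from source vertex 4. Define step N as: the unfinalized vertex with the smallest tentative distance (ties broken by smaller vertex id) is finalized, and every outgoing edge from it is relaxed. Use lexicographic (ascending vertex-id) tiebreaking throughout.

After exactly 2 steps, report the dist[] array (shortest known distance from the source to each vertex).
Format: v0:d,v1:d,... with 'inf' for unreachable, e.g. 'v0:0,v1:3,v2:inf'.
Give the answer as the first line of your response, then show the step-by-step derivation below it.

v0:inf,v1:inf,v2:inf,v3:34,v4:0,v5:17

step 1: dist = v0:inf,v1:inf,v2:inf,v3:inf,v4:0,v5:17
step 2: dist = v0:inf,v1:inf,v2:inf,v3:34,v4:0,v5:17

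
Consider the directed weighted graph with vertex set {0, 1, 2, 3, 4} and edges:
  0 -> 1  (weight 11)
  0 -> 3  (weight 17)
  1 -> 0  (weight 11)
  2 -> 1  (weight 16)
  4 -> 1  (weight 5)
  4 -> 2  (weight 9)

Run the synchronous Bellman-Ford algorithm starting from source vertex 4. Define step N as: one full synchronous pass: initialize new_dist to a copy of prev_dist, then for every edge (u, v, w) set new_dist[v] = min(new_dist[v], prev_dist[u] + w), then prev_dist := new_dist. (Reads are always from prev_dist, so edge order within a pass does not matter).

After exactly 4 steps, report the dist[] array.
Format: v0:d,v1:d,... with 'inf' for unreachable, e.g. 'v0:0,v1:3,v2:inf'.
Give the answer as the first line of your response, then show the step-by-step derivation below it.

v0:16,v1:5,v2:9,v3:33,v4:0

step 1: dist = v0:inf,v1:5,v2:9,v3:inf,v4:0
step 2: dist = v0:16,v1:5,v2:9,v3:inf,v4:0
step 3: dist = v0:16,v1:5,v2:9,v3:33,v4:0
step 4: dist = v0:16,v1:5,v2:9,v3:33,v4:0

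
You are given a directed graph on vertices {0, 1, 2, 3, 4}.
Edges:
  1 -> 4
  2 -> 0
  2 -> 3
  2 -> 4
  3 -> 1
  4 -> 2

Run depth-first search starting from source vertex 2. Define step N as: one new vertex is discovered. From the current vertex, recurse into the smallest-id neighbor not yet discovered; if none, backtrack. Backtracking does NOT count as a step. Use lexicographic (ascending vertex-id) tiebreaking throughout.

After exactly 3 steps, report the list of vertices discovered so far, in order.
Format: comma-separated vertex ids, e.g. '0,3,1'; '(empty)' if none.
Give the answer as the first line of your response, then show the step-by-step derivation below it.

2,0,3

step 1: discover 2; path=2; order=2
step 2: discover 0; path=2>0; order=2,0
step 3: discover 3; path=2>3; order=2,0,3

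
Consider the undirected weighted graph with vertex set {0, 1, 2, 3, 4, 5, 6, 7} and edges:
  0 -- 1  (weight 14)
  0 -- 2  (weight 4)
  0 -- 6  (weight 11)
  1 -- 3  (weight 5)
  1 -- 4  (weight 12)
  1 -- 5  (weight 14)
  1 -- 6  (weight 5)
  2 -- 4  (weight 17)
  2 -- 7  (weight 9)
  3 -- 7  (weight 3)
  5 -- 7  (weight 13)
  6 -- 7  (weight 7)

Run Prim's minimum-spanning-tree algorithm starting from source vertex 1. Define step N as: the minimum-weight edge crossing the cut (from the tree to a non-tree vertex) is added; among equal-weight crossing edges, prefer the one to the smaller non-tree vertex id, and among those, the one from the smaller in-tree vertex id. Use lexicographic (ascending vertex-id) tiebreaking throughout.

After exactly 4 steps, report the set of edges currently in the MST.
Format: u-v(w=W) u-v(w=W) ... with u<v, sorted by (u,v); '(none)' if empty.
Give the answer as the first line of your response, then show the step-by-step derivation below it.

1-3(w=5) 1-6(w=5) 2-7(w=9) 3-7(w=3)

step 1: add edge 1-3 (w=5); MST = {1-3(w=5)}
step 2: add edge 3-7 (w=3); MST = {1-3(w=5) 3-7(w=3)}
step 3: add edge 1-6 (w=5); MST = {1-3(w=5) 1-6(w=5) 3-7(w=3)}
step 4: add edge 2-7 (w=9); MST = {1-3(w=5) 1-6(w=5) 2-7(w=9) 3-7(w=3)}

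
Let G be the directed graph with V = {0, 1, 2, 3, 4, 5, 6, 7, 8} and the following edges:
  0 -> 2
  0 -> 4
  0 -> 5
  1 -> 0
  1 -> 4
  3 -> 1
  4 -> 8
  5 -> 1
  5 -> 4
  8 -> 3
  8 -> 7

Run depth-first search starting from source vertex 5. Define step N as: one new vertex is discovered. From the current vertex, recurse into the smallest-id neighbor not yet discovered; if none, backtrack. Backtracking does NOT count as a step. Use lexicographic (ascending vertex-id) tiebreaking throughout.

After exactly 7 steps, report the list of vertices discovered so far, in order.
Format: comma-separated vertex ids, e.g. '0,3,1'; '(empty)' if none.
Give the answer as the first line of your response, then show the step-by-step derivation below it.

5,1,0,2,4,8,3

step 1: discover 5; path=5; order=5
step 2: discover 1; path=5>1; order=5,1
step 3: discover 0; path=5>1>0; order=5,1,0
step 4: discover 2; path=5>1>0>2; order=5,1,0,2
step 5: discover 4; path=5>1>0>4; order=5,1,0,2,4
step 6: discover 8; path=5>1>0>4>8; order=5,1,0,2,4,8
step 7: discover 3; path=5>1>0>4>8>3; order=5,1,0,2,4,8,3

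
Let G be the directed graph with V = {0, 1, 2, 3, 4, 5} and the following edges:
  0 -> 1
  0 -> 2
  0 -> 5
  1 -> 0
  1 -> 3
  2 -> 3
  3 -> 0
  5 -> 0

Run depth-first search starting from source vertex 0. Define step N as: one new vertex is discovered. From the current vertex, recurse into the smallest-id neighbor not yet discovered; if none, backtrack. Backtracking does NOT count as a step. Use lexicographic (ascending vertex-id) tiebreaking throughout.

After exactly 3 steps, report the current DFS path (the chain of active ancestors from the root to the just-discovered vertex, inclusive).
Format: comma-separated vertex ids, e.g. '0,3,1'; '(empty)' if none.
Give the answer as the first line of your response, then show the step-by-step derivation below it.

0,1,3

step 1: discover 0; path=0; order=0
step 2: discover 1; path=0>1; order=0,1
step 3: discover 3; path=0>1>3; order=0,1,3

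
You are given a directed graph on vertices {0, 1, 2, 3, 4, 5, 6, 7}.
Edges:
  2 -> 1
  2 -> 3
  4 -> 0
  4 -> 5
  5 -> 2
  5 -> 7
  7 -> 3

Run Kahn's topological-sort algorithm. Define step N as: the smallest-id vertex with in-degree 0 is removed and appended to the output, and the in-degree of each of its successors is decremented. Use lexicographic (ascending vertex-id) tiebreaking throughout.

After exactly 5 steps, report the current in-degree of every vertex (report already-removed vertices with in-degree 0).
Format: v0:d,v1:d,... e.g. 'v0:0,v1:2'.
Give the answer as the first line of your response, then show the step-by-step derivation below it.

v0:0,v1:0,v2:0,v3:1,v4:0,v5:0,v6:0,v7:0

step 1: output 4; order=[4]; indeg=(0,1,1,2,0,0,0,1)
step 2: output 0; order=[4,0]; indeg=(0,1,1,2,0,0,0,1)
step 3: output 5; order=[4,0,5]; indeg=(0,1,0,2,0,0,0,0)
step 4: output 2; order=[4,0,5,2]; indeg=(0,0,0,1,0,0,0,0)
step 5: output 1; order=[4,0,5,2,1]; indeg=(0,0,0,1,0,0,0,0)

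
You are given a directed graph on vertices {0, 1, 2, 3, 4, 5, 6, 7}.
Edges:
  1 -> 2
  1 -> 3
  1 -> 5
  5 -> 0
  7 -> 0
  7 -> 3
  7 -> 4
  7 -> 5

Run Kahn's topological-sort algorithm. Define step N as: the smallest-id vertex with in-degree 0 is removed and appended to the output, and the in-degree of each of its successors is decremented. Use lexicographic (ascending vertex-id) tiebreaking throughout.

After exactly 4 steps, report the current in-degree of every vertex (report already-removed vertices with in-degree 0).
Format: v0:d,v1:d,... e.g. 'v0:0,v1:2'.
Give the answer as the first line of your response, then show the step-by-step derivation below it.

v0:1,v1:0,v2:0,v3:0,v4:0,v5:0,v6:0,v7:0

step 1: output 1; order=[1]; indeg=(2,0,0,1,1,1,0,0)
step 2: output 2; order=[1,2]; indeg=(2,0,0,1,1,1,0,0)
step 3: output 6; order=[1,2,6]; indeg=(2,0,0,1,1,1,0,0)
step 4: output 7; order=[1,2,6,7]; indeg=(1,0,0,0,0,0,0,0)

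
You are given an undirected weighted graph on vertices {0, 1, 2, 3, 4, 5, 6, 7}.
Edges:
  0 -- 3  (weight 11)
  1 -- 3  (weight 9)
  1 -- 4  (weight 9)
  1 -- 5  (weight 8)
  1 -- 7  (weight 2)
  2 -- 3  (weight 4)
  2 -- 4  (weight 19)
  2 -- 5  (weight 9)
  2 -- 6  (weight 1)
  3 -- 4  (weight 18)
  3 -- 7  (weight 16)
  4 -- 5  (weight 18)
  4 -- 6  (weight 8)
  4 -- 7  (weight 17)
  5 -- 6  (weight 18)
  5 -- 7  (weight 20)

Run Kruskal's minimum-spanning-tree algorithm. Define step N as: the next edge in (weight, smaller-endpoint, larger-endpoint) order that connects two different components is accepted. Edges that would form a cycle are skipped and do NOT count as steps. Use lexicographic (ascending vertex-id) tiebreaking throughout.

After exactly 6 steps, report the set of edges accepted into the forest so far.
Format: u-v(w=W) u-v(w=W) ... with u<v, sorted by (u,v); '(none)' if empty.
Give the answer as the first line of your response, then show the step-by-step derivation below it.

1-3(w=9) 1-5(w=8) 1-7(w=2) 2-3(w=4) 2-6(w=1) 4-6(w=8)

step 1: add edge 2-6 (w=1); MST = {2-6(w=1)}
step 2: add edge 1-7 (w=2); MST = {1-7(w=2) 2-6(w=1)}
step 3: add edge 2-3 (w=4); MST = {1-7(w=2) 2-3(w=4) 2-6(w=1)}
step 4: add edge 1-5 (w=8); MST = {1-5(w=8) 1-7(w=2) 2-3(w=4) 2-6(w=1)}
step 5: add edge 4-6 (w=8); MST = {1-5(w=8) 1-7(w=2) 2-3(w=4) 2-6(w=1) 4-6(w=8)}
step 6: add edge 1-3 (w=9); MST = {1-3(w=9) 1-5(w=8) 1-7(w=2) 2-3(w=4) 2-6(w=1) 4-6(w=8)}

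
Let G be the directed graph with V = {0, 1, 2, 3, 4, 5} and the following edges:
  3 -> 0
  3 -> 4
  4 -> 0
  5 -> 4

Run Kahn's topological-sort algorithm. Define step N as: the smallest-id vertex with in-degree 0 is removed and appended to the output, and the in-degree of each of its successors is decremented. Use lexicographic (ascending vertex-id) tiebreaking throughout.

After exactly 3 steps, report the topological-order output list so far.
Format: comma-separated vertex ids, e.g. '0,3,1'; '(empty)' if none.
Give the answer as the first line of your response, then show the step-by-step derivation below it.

1,2,3

step 1: output 1; order=[1]; indeg=(2,0,0,0,2,0)
step 2: output 2; order=[1,2]; indeg=(2,0,0,0,2,0)
step 3: output 3; order=[1,2,3]; indeg=(1,0,0,0,1,0)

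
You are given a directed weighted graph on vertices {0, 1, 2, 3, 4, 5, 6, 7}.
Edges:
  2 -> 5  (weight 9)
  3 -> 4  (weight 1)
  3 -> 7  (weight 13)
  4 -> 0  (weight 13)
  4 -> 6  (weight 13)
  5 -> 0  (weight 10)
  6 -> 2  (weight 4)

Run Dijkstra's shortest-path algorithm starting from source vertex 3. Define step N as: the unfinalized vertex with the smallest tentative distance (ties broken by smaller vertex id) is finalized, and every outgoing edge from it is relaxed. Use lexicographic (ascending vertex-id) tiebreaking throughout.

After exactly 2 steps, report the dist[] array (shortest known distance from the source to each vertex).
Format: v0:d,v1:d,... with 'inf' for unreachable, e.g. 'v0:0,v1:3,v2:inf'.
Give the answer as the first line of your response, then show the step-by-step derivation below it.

v0:14,v1:inf,v2:inf,v3:0,v4:1,v5:inf,v6:14,v7:13

step 1: dist = v0:inf,v1:inf,v2:inf,v3:0,v4:1,v5:inf,v6:inf,v7:13
step 2: dist = v0:14,v1:inf,v2:inf,v3:0,v4:1,v5:inf,v6:14,v7:13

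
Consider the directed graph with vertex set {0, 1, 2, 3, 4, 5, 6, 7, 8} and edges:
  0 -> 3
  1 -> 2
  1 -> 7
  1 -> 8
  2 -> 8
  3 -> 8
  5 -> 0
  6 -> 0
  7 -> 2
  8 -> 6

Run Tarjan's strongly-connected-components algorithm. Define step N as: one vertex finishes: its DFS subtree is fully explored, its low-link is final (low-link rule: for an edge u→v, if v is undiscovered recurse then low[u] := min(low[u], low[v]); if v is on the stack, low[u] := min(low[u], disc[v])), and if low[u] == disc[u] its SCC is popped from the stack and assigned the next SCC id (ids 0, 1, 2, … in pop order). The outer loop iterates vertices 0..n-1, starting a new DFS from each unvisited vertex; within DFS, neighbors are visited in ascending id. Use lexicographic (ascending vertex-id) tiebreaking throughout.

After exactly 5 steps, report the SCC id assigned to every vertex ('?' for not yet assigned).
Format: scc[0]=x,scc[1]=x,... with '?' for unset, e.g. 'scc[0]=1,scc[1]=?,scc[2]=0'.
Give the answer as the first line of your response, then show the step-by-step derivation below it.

scc[0]=0,scc[1]=?,scc[2]=1,scc[3]=0,scc[4]=?,scc[5]=?,scc[6]=0,scc[7]=?,scc[8]=0

step 1: low=(low[0]=0,low[1]=?,low[2]=?,low[3]=1,low[4]=?,low[5]=?,low[6]=0,low[7]=?,low[8]=2); scc=(scc[0]=?,scc[1]=?,scc[2]=?,scc[3]=?,scc[4]=?,scc[5]=?,scc[6]=?,scc[7]=?,scc[8]=?)
step 2: low=(low[0]=0,low[1]=?,low[2]=?,low[3]=1,low[4]=?,low[5]=?,low[6]=0,low[7]=?,low[8]=0); scc=(scc[0]=?,scc[1]=?,scc[2]=?,scc[3]=?,scc[4]=?,scc[5]=?,scc[6]=?,scc[7]=?,scc[8]=?)
step 3: low=(low[0]=0,low[1]=?,low[2]=?,low[3]=0,low[4]=?,low[5]=?,low[6]=0,low[7]=?,low[8]=0); scc=(scc[0]=?,scc[1]=?,scc[2]=?,scc[3]=?,scc[4]=?,scc[5]=?,scc[6]=?,scc[7]=?,scc[8]=?)
step 4: low=(low[0]=0,low[1]=?,low[2]=?,low[3]=0,low[4]=?,low[5]=?,low[6]=0,low[7]=?,low[8]=0); scc=(scc[0]=0,scc[1]=?,scc[2]=?,scc[3]=0,scc[4]=?,scc[5]=?,scc[6]=0,scc[7]=?,scc[8]=0)
step 5: low=(low[0]=0,low[1]=4,low[2]=5,low[3]=0,low[4]=?,low[5]=?,low[6]=0,low[7]=?,low[8]=0); scc=(scc[0]=0,scc[1]=?,scc[2]=1,scc[3]=0,scc[4]=?,scc[5]=?,scc[6]=0,scc[7]=?,scc[8]=0)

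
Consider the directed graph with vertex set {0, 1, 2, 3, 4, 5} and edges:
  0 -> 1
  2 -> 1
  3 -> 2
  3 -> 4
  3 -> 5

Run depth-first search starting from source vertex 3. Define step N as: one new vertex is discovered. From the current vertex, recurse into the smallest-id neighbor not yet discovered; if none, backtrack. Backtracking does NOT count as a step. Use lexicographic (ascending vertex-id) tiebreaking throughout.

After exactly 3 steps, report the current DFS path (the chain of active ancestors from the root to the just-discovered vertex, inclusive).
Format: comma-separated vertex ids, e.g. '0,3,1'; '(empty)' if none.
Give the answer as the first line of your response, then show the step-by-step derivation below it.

3,2,1

step 1: discover 3; path=3; order=3
step 2: discover 2; path=3>2; order=3,2
step 3: discover 1; path=3>2>1; order=3,2,1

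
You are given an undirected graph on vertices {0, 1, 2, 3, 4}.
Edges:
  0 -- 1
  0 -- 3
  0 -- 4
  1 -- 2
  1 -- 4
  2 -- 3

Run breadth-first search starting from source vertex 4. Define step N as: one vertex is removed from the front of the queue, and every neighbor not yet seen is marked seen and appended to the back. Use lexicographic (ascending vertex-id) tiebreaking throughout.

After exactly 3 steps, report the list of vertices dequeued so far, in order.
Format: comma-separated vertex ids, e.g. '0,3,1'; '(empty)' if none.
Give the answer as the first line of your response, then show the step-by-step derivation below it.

4,0,1

step 1: dequeue 4; queue=[0,1]; order=4
step 2: dequeue 0; queue=[1,3]; order=4,0
step 3: dequeue 1; queue=[3,2]; order=4,0,1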